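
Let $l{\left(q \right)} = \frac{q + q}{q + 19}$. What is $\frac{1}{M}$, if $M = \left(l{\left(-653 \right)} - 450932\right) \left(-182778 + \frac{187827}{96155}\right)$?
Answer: $\frac{30481135}{2512230510277405533} \approx 1.2133 \cdot 10^{-11}$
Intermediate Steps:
$l{\left(q \right)} = \frac{2 q}{19 + q}$
$M = \frac{2512230510277405533}{30481135}$ ($M = \left(2 \left(-653\right) \frac{1}{19 - 653} - 450932\right) \left(-182778 + \frac{187827}{96155}\right) = \left(2 \left(-653\right) \frac{1}{-634} - 450932\right) \left(-182778 + 187827 \cdot \frac{1}{96155}\right) = \left(2 \left(-653\right) \left(- \frac{1}{634}\right) - 450932\right) \left(-182778 + \frac{187827}{96155}\right) = \left(\frac{653}{317} - 450932\right) \left(- \frac{17574830763}{96155}\right) = \left(- \frac{142944791}{317}\right) \left(- \frac{17574830763}{96155}\right) = \frac{2512230510277405533}{30481135} \approx 8.2419 \cdot 10^{10}$)
$\frac{1}{M} = \frac{1}{\frac{2512230510277405533}{30481135}} = \frac{30481135}{2512230510277405533}$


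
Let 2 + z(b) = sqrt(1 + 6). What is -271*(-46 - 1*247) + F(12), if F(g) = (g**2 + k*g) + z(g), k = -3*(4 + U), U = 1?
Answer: 79365 + sqrt(7) ≈ 79368.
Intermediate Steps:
z(b) = -2 + sqrt(7) (z(b) = -2 + sqrt(1 + 6) = -2 + sqrt(7))
k = -15 (k = -3*(4 + 1) = -3*5 = -15)
F(g) = -2 + sqrt(7) + g**2 - 15*g (F(g) = (g**2 - 15*g) + (-2 + sqrt(7)) = -2 + sqrt(7) + g**2 - 15*g)
-271*(-46 - 1*247) + F(12) = -271*(-46 - 1*247) + (-2 + sqrt(7) + 12**2 - 15*12) = -271*(-46 - 247) + (-2 + sqrt(7) + 144 - 180) = -271*(-293) + (-38 + sqrt(7)) = 79403 + (-38 + sqrt(7)) = 79365 + sqrt(7)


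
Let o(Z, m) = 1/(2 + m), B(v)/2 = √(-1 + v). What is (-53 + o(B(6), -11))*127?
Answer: -60706/9 ≈ -6745.1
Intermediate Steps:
B(v) = 2*√(-1 + v)
(-53 + o(B(6), -11))*127 = (-53 + 1/(2 - 11))*127 = (-53 + 1/(-9))*127 = (-53 - ⅑)*127 = -478/9*127 = -60706/9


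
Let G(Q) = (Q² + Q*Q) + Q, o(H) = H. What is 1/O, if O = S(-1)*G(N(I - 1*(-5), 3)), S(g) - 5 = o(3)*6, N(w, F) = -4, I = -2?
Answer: 1/644 ≈ 0.0015528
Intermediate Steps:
G(Q) = Q + 2*Q² (G(Q) = (Q² + Q²) + Q = 2*Q² + Q = Q + 2*Q²)
S(g) = 23 (S(g) = 5 + 3*6 = 5 + 18 = 23)
O = 644 (O = 23*(-4*(1 + 2*(-4))) = 23*(-4*(1 - 8)) = 23*(-4*(-7)) = 23*28 = 644)
1/O = 1/644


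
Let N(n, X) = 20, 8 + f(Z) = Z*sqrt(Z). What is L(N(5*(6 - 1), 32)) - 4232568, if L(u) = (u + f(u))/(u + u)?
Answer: -42325677/10 + sqrt(5) ≈ -4.2326e+6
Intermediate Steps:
f(Z) = -8 + Z**(3/2) (f(Z) = -8 + Z*sqrt(Z) = -8 + Z**(3/2))
L(u) = (-8 + u + u**(3/2))/(2*u) (L(u) = (u + (-8 + u**(3/2)))/(u + u) = (-8 + u + u**(3/2))/((2*u)) = (-8 + u + u**(3/2))*(1/(2*u)) = (-8 + u + u**(3/2))/(2*u))
L(N(5*(6 - 1), 32)) - 4232568 = (1/2)*(-8 + 20 + 20**(3/2))/20 - 4232568 = (1/2)*(1/20)*(-8 + 20 + 40*sqrt(5)) - 4232568 = (1/2)*(1/20)*(12 + 40*sqrt(5)) - 4232568 = (3/10 + sqrt(5)) - 4232568 = -42325677/10 + sqrt(5)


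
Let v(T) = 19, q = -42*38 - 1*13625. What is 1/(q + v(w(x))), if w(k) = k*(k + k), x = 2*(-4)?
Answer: -1/15202 ≈ -6.5781e-5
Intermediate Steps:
q = -15221 (q = -1596 - 13625 = -15221)
x = -8
w(k) = 2*k**2 (w(k) = k*(2*k) = 2*k**2)
1/(q + v(w(x))) = 1/(-15221 + 19) = 1/(-15202) = -1/15202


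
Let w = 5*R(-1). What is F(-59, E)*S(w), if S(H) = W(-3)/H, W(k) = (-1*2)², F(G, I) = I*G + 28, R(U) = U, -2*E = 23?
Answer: -2826/5 ≈ -565.20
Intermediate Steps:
E = -23/2 (E = -½*23 = -23/2 ≈ -11.500)
F(G, I) = 28 + G*I (F(G, I) = G*I + 28 = 28 + G*I)
W(k) = 4 (W(k) = (-2)² = 4)
w = -5 (w = 5*(-1) = -5)
S(H) = 4/H
F(-59, E)*S(w) = (28 - 59*(-23/2))*(4/(-5)) = (28 + 1357/2)*(4*(-⅕)) = (1413/2)*(-⅘) = -2826/5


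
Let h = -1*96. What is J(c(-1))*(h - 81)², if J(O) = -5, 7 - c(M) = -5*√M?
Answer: -156645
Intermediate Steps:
c(M) = 7 + 5*√M (c(M) = 7 - (-5)*√M = 7 + 5*√M)
h = -96
J(c(-1))*(h - 81)² = -5*(-96 - 81)² = -5*(-177)² = -5*31329 = -156645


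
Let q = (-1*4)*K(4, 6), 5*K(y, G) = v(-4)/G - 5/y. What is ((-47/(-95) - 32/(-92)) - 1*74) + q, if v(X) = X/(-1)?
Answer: -476488/6555 ≈ -72.691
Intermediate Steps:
v(X) = -X (v(X) = X*(-1) = -X)
K(y, G) = -1/y + 4/(5*G) (K(y, G) = ((-1*(-4))/G - 5/y)/5 = (4/G - 5/y)/5 = (-5/y + 4/G)/5 = -1/y + 4/(5*G))
q = 7/15 (q = (-1*4)*(-1/4 + (4/5)/6) = -4*(-1*1/4 + (4/5)*(1/6)) = -4*(-1/4 + 2/15) = -4*(-7/60) = 7/15 ≈ 0.46667)
((-47/(-95) - 32/(-92)) - 1*74) + q = ((-47/(-95) - 32/(-92)) - 1*74) + 7/15 = ((-47*(-1/95) - 32*(-1/92)) - 74) + 7/15 = ((47/95 + 8/23) - 74) + 7/15 = (1841/2185 - 74) + 7/15 = -159849/2185 + 7/15 = -476488/6555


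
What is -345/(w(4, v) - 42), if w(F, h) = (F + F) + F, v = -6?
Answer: 23/2 ≈ 11.500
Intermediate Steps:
w(F, h) = 3*F (w(F, h) = 2*F + F = 3*F)
-345/(w(4, v) - 42) = -345/(3*4 - 42) = -345/(12 - 42) = -345/(-30) = -1/30*(-345) = 23/2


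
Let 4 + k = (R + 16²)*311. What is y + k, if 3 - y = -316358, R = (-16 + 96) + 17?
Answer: 426140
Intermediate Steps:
R = 97 (R = 80 + 17 = 97)
y = 316361 (y = 3 - 1*(-316358) = 3 + 316358 = 316361)
k = 109779 (k = -4 + (97 + 16²)*311 = -4 + (97 + 256)*311 = -4 + 353*311 = -4 + 109783 = 109779)
y + k = 316361 + 109779 = 426140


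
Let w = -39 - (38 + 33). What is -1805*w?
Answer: 198550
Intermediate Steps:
w = -110 (w = -39 - 1*71 = -39 - 71 = -110)
-1805*w = -1805*(-110) = 198550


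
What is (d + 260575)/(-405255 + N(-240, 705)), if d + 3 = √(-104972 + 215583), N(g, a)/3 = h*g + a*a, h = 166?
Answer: 65143/241575 + √110611/966300 ≈ 0.27000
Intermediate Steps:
N(g, a) = 3*a² + 498*g (N(g, a) = 3*(166*g + a*a) = 3*(166*g + a²) = 3*(a² + 166*g) = 3*a² + 498*g)
d = -3 + √110611 (d = -3 + √(-104972 + 215583) = -3 + √110611 ≈ 329.58)
(d + 260575)/(-405255 + N(-240, 705)) = ((-3 + √110611) + 260575)/(-405255 + (3*705² + 498*(-240))) = (260572 + √110611)/(-405255 + (3*497025 - 119520)) = (260572 + √110611)/(-405255 + (1491075 - 119520)) = (260572 + √110611)/(-405255 + 1371555) = (260572 + √110611)/966300 = (260572 + √110611)*(1/966300) = 65143/241575 + √110611/966300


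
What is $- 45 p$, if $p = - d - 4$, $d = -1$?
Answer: $135$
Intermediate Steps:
$p = -3$ ($p = \left(-1\right) \left(-1\right) - 4 = 1 - 4 = -3$)
$- 45 p = \left(-45\right) \left(-3\right) = 135$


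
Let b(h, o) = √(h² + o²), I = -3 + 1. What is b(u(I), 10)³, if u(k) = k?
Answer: 208*√26 ≈ 1060.6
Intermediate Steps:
I = -2
b(u(I), 10)³ = (√((-2)² + 10²))³ = (√(4 + 100))³ = (√104)³ = (2*√26)³ = 208*√26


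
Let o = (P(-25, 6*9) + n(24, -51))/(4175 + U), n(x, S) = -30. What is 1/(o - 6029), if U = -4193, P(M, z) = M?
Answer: -18/108467 ≈ -0.00016595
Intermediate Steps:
o = 55/18 (o = (-25 - 30)/(4175 - 4193) = -55/(-18) = -55*(-1/18) = 55/18 ≈ 3.0556)
1/(o - 6029) = 1/(55/18 - 6029) = 1/(-108467/18) = -18/108467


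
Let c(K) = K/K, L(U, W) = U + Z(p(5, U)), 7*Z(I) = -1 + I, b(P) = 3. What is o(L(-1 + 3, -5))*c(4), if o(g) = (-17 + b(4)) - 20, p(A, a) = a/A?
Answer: -34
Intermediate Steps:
Z(I) = -⅐ + I/7 (Z(I) = (-1 + I)/7 = -⅐ + I/7)
L(U, W) = -⅐ + 36*U/35 (L(U, W) = U + (-⅐ + (U/5)/7) = U + (-⅐ + U/35) = -⅐ + 36*U/35)
c(K) = 1
o(g) = -34 (o(g) = (-17 + 3) - 20 = -14 - 20 = -34)
o(L(-1 + 3, -5))*c(4) = -34*1 = -34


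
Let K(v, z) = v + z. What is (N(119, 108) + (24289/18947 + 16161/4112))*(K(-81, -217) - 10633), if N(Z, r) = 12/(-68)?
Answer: -4288559231929/77910064 ≈ -55045.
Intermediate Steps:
N(Z, r) = -3/17 (N(Z, r) = 12*(-1/68) = -3/17)
(N(119, 108) + (24289/18947 + 16161/4112))*(K(-81, -217) - 10633) = (-3/17 + (24289/18947 + 16161/4112))*((-81 - 217) - 10633) = (-3/17 + (24289*(1/18947) + 16161*(1/4112)))*(-298 - 10633) = (-3/17 + (24289/18947 + 16161/4112))*(-10931) = (-3/17 + 406078835/77910064)*(-10931) = (6669610003/1324471088)*(-10931) = -4288559231929/77910064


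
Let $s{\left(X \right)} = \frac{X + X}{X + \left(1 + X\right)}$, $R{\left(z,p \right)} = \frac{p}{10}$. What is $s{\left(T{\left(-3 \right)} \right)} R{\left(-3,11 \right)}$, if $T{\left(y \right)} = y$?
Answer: $\frac{33}{25} \approx 1.32$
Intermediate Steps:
$R{\left(z,p \right)} = \frac{p}{10}$ ($R{\left(z,p \right)} = p \frac{1}{10} = \frac{p}{10}$)
$s{\left(X \right)} = \frac{2 X}{1 + 2 X}$
$s{\left(T{\left(-3 \right)} \right)} R{\left(-3,11 \right)} = 2 \left(-3\right) \frac{1}{1 + 2 \left(-3\right)} \frac{1}{10} \cdot 11 = 2 \left(-3\right) \frac{1}{1 - 6} \cdot \frac{11}{10} = 2 \left(-3\right) \frac{1}{-5} \cdot \frac{11}{10} = 2 \left(-3\right) \left(- \frac{1}{5}\right) \frac{11}{10} = \frac{6}{5} \cdot \frac{11}{10} = \frac{33}{25}$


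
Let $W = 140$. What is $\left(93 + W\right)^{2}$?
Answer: $54289$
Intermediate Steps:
$\left(93 + W\right)^{2} = \left(93 + 140\right)^{2} = 233^{2} = 54289$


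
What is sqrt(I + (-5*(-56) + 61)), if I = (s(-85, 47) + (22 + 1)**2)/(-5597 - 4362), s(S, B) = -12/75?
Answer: sqrt(845392162586)/49795 ≈ 18.465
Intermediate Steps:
s(S, B) = -4/25 (s(S, B) = -12*1/75 = -4/25)
I = -13221/248975 (I = (-4/25 + (22 + 1)**2)/(-5597 - 4362) = (-4/25 + 23**2)/(-9959) = (-4/25 + 529)*(-1/9959) = (13221/25)*(-1/9959) = -13221/248975 ≈ -0.053102)
sqrt(I + (-5*(-56) + 61)) = sqrt(-13221/248975 + (-5*(-56) + 61)) = sqrt(-13221/248975 + (280 + 61)) = sqrt(-13221/248975 + 341) = sqrt(84887254/248975) = sqrt(845392162586)/49795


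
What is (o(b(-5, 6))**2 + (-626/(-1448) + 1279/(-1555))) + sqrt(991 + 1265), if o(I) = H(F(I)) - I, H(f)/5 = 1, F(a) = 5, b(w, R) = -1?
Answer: 40090239/1125820 + 4*sqrt(141) ≈ 83.107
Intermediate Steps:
H(f) = 5 (H(f) = 5*1 = 5)
o(I) = 5 - I
(o(b(-5, 6))**2 + (-626/(-1448) + 1279/(-1555))) + sqrt(991 + 1265) = ((5 - 1*(-1))**2 + (-626/(-1448) + 1279/(-1555))) + sqrt(991 + 1265) = ((5 + 1)**2 + (-626*(-1/1448) + 1279*(-1/1555))) + sqrt(2256) = (6**2 + (313/724 - 1279/1555)) + 4*sqrt(141) = (36 - 439281/1125820) + 4*sqrt(141) = 40090239/1125820 + 4*sqrt(141)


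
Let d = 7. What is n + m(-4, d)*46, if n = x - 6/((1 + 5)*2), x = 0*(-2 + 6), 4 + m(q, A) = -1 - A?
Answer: -1105/2 ≈ -552.50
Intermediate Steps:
m(q, A) = -5 - A (m(q, A) = -4 + (-1 - A) = -5 - A)
x = 0 (x = 0*4 = 0)
n = -½ (n = 0 - 6/((1 + 5)*2) = 0 - 6/(6*2) = 0 - 6/12 = 0 - 1*½ = 0 - ½ = -½ ≈ -0.50000)
n + m(-4, d)*46 = -½ + (-5 - 1*7)*46 = -½ + (-5 - 7)*46 = -½ - 12*46 = -½ - 552 = -1105/2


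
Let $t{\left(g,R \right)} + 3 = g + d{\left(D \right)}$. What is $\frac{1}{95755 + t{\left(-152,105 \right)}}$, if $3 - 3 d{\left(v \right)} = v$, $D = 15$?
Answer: $\frac{1}{95596} \approx 1.0461 \cdot 10^{-5}$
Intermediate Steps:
$d{\left(v \right)} = 1 - \frac{v}{3}$
$t{\left(g,R \right)} = -7 + g$ ($t{\left(g,R \right)} = -3 + \left(g + \left(1 - 5\right)\right) = -3 + \left(g - 4\right) = -3 + \left(-4 + g\right) = -7 + g$)
$\frac{1}{95755 + t{\left(-152,105 \right)}} = \frac{1}{95755 - 159} = \frac{1}{95596}$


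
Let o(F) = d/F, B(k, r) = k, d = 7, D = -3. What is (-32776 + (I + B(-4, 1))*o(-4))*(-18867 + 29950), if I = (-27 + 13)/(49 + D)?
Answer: -33411909017/92 ≈ -3.6317e+8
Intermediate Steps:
I = -7/23 (I = (-27 + 13)/(49 - 3) = -14/46 = -14*1/46 = -7/23 ≈ -0.30435)
o(F) = 7/F
(-32776 + (I + B(-4, 1))*o(-4))*(-18867 + 29950) = (-32776 + (-7/23 - 4)*(7/(-4)))*(-18867 + 29950) = (-32776 - 693*(-1)/(23*4))*11083 = (-32776 - 99/23*(-7/4))*11083 = (-32776 + 693/92)*11083 = -3014699/92*11083 = -33411909017/92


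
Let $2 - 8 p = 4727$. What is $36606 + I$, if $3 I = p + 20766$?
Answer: $\frac{346649}{8} \approx 43331.0$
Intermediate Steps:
$p = - \frac{4725}{8}$ ($p = \frac{1}{4} - \frac{4727}{8} = - \frac{4725}{8} \approx -590.63$)
$I = \frac{53801}{8}$ ($I = \frac{- \frac{4725}{8} + 20766}{3} = \frac{1}{3} \cdot \frac{161403}{8} = \frac{53801}{8} \approx 6725.1$)
$36606 + I = 36606 + \frac{53801}{8} = \frac{346649}{8}$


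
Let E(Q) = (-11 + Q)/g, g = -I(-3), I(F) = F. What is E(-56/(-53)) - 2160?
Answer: -343967/159 ≈ -2163.3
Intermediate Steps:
g = 3 (g = -1*(-3) = 3)
E(Q) = -11/3 + Q/3 (E(Q) = (-11 + Q)/3 = (-11 + Q)*(1/3) = -11/3 + Q/3)
E(-56/(-53)) - 2160 = (-11/3 + (-56/(-53))/3) - 2160 = (-11/3 + (-56*(-1/53))/3) - 2160 = (-11/3 + (1/3)*(56/53)) - 2160 = (-11/3 + 56/159) - 2160 = -527/159 - 2160 = -343967/159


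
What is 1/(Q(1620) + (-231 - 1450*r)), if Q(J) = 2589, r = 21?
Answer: -1/28092 ≈ -3.5597e-5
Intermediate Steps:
1/(Q(1620) + (-231 - 1450*r)) = 1/(2589 + (-231 - 1450*21)) = 1/(2589 + (-231 - 30450)) = 1/(2589 - 30681) = 1/(-28092) = -1/28092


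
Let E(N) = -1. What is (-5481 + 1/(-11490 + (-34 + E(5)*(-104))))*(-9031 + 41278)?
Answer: -2018437148187/11420 ≈ -1.7675e+8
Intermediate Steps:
(-5481 + 1/(-11490 + (-34 + E(5)*(-104))))*(-9031 + 41278) = (-5481 + 1/(-11490 + (-34 - 1*(-104))))*(-9031 + 41278) = (-5481 + 1/(-11490 + (-34 + 104)))*32247 = (-5481 + 1/(-11490 + 70))*32247 = (-5481 + 1/(-11420))*32247 = (-5481 - 1/11420)*32247 = -62593021/11420*32247 = -2018437148187/11420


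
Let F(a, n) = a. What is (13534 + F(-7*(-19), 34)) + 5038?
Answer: 18705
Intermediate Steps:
(13534 + F(-7*(-19), 34)) + 5038 = (13534 - 7*(-19)) + 5038 = (13534 + 133) + 5038 = 13667 + 5038 = 18705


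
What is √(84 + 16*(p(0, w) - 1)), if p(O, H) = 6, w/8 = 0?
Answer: 2*√41 ≈ 12.806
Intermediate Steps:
w = 0 (w = 8*0 = 0)
√(84 + 16*(p(0, w) - 1)) = √(84 + 16*(6 - 1)) = √(84 + 16*5) = √(84 + 80) = √164 = 2*√41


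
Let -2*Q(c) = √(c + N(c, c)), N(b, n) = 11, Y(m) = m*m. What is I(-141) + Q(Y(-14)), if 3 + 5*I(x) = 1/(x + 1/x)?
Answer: -59787/99410 - 3*√23/2 ≈ -7.7952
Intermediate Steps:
Y(m) = m²
I(x) = -⅗ + 1/(5*(x + 1/x))
Q(c) = -√(11 + c)/2 (Q(c) = -√(c + 11)/2 = -√(11 + c)/2)
I(-141) + Q(Y(-14)) = (-3 - 141 - 3*(-141)²)/(5*(1 + (-141)²)) - √(11 + (-14)²)/2 = (-3 - 141 - 3*19881)/(5*(1 + 19881)) - √(11 + 196)/2 = (⅕)*(-3 - 141 - 59643)/19882 - 3*√23/2 = (⅕)*(1/19882)*(-59787) - 3*√23/2 = -59787/99410 - 3*√23/2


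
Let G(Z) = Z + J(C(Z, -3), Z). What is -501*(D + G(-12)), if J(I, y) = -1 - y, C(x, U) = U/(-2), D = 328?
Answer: -163827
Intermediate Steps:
C(x, U) = -U/2 (C(x, U) = U*(-½) = -U/2)
G(Z) = -1 (G(Z) = Z + (-1 - Z) = -1)
-501*(D + G(-12)) = -501*(328 - 1) = -501*327 = -163827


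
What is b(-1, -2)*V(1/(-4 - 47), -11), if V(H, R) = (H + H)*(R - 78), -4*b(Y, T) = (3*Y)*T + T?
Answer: -178/51 ≈ -3.4902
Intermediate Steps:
b(Y, T) = -T/4 - 3*T*Y/4 (b(Y, T) = -((3*Y)*T + T)/4 = -(3*T*Y + T)/4 = -(T + 3*T*Y)/4 = -T/4 - 3*T*Y/4)
V(H, R) = 2*H*(-78 + R) (V(H, R) = (2*H)*(-78 + R) = 2*H*(-78 + R))
b(-1, -2)*V(1/(-4 - 47), -11) = (-1/4*(-2)*(1 + 3*(-1)))*(2*(-78 - 11)/(-4 - 47)) = (-1/4*(-2)*(1 - 3))*(2*(-89)/(-51)) = (-1/4*(-2)*(-2))*(2*(-1/51)*(-89)) = -1*178/51 = -178/51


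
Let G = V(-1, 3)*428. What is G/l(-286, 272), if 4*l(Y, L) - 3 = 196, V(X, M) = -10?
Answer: -17120/199 ≈ -86.030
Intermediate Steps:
l(Y, L) = 199/4 (l(Y, L) = ¾ + (¼)*196 = ¾ + 49 = 199/4)
G = -4280 (G = -10*428 = -4280)
G/l(-286, 272) = -4280/199/4 = -4280*4/199 = -17120/199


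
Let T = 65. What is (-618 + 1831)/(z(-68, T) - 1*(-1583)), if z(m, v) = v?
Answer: 1213/1648 ≈ 0.73604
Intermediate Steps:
(-618 + 1831)/(z(-68, T) - 1*(-1583)) = (-618 + 1831)/(65 - 1*(-1583)) = 1213/(65 + 1583) = 1213/1648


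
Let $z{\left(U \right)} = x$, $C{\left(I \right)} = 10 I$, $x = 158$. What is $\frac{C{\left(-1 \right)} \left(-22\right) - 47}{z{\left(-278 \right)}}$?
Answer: $\frac{173}{158} \approx 1.0949$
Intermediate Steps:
$z{\left(U \right)} = 158$
$\frac{C{\left(-1 \right)} \left(-22\right) - 47}{z{\left(-278 \right)}} = \frac{10 \left(-1\right) \left(-22\right) - 47}{158} = \left(\left(-10\right) \left(-22\right) - 47\right) \frac{1}{158} = \left(220 - 47\right) \frac{1}{158} = 173 \cdot \frac{1}{158} = \frac{173}{158}$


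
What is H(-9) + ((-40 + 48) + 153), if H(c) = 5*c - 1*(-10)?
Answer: 126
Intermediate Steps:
H(c) = 10 + 5*c (H(c) = 5*c + 10 = 10 + 5*c)
H(-9) + ((-40 + 48) + 153) = (10 + 5*(-9)) + ((-40 + 48) + 153) = (10 - 45) + (8 + 153) = -35 + 161 = 126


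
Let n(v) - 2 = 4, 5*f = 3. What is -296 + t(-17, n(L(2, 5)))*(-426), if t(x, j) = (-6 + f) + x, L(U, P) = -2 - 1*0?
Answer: 46232/5 ≈ 9246.4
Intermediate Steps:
f = 3/5 (f = (1/5)*3 = 3/5 ≈ 0.60000)
L(U, P) = -2 (L(U, P) = -2 + 0 = -2)
n(v) = 6 (n(v) = 2 + 4 = 6)
t(x, j) = -27/5 + x (t(x, j) = (-6 + 3/5) + x = -27/5 + x)
-296 + t(-17, n(L(2, 5)))*(-426) = -296 + (-27/5 - 17)*(-426) = -296 - 112/5*(-426) = -296 + 47712/5 = 46232/5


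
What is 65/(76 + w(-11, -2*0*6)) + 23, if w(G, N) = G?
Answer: 24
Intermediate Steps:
65/(76 + w(-11, -2*0*6)) + 23 = 65/(76 - 11) + 23 = 65/65 + 23 = 65*(1/65) + 23 = 1 + 23 = 24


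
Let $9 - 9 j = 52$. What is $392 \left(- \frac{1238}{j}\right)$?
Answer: $\frac{4367664}{43} \approx 1.0157 \cdot 10^{5}$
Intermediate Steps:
$j = - \frac{43}{9}$ ($j = 1 - \frac{52}{9} = - \frac{43}{9} \approx -4.7778$)
$392 \left(- \frac{1238}{j}\right) = 392 \left(- \frac{1238}{- \frac{43}{9}}\right) = 392 \left(\left(-1238\right) \left(- \frac{9}{43}\right)\right) = 392 \cdot \frac{11142}{43} = \frac{4367664}{43}$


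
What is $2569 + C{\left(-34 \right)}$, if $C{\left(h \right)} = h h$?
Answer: $3725$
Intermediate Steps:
$C{\left(h \right)} = h^{2}$
$2569 + C{\left(-34 \right)} = 2569 + \left(-34\right)^{2} = 2569 + 1156 = 3725$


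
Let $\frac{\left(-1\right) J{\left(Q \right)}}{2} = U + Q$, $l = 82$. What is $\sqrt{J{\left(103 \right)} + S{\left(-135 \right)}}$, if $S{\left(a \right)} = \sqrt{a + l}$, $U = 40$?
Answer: $\sqrt{-286 + i \sqrt{53}} \approx 0.2152 + 16.913 i$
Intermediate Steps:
$J{\left(Q \right)} = -80 - 2 Q$ ($J{\left(Q \right)} = - 2 \left(40 + Q\right) = -80 - 2 Q$)
$S{\left(a \right)} = \sqrt{82 + a}$ ($S{\left(a \right)} = \sqrt{a + 82} = \sqrt{82 + a}$)
$\sqrt{J{\left(103 \right)} + S{\left(-135 \right)}} = \sqrt{\left(-80 - 206\right) + \sqrt{82 - 135}} = \sqrt{\left(-80 - 206\right) + \sqrt{-53}} = \sqrt{-286 + i \sqrt{53}}$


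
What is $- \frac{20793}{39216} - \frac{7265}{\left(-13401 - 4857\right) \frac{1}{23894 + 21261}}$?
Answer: $\frac{2144078553101}{119334288} \approx 17967.0$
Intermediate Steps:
$- \frac{20793}{39216} - \frac{7265}{\left(-13401 - 4857\right) \frac{1}{23894 + 21261}} = \left(-20793\right) \frac{1}{39216} - \frac{7265}{\left(-18258\right) \frac{1}{45155}} = - \frac{6931}{13072} - \frac{7265}{\left(-18258\right) \frac{1}{45155}} = - \frac{6931}{13072} - \frac{7265}{- \frac{18258}{45155}} = - \frac{6931}{13072} - - \frac{328051075}{18258} = - \frac{6931}{13072} + \frac{328051075}{18258} = \frac{2144078553101}{119334288}$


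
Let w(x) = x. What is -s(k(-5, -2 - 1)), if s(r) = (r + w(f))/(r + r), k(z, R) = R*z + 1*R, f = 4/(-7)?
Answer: -10/21 ≈ -0.47619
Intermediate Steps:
f = -4/7 (f = 4*(-⅐) = -4/7 ≈ -0.57143)
k(z, R) = R + R*z (k(z, R) = R*z + R = R + R*z)
s(r) = (-4/7 + r)/(2*r) (s(r) = (r - 4/7)/(r + r) = (-4/7 + r)/((2*r)) = (-4/7 + r)*(1/(2*r)) = (-4/7 + r)/(2*r))
-s(k(-5, -2 - 1)) = -(-4 + 7*((-2 - 1)*(1 - 5)))/(14*((-2 - 1)*(1 - 5))) = -(-4 + 7*(-3*(-4)))/(14*((-3*(-4)))) = -(-4 + 7*12)/(14*12) = -(-4 + 84)/(14*12) = -80/(14*12) = -1*10/21 = -10/21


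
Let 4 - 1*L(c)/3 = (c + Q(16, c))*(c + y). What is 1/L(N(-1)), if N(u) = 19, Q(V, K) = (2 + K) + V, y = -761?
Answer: 1/124668 ≈ 8.0213e-6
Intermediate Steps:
Q(V, K) = 2 + K + V
L(c) = 12 - 3*(-761 + c)*(18 + 2*c) (L(c) = 12 - 3*(c + (2 + c + 16))*(c - 761) = 12 - 3*(c + (18 + c))*(-761 + c) = 12 - 3*(18 + 2*c)*(-761 + c) = 12 - 3*(-761 + c)*(18 + 2*c))
1/L(N(-1)) = 1/(41106 - 6*19² + 4512*19) = 1/(41106 - 6*361 + 85728) = 1/(41106 - 2166 + 85728) = 1/124668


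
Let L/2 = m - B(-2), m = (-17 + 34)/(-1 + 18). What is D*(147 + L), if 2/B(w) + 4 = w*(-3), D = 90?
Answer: 13230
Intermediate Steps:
m = 1 (m = 17/17 = 17*(1/17) = 1)
B(w) = 2/(-4 - 3*w) (B(w) = 2/(-4 + w*(-3)) = 2/(-4 - 3*w))
L = 0 (L = 2*(1 - (-2)/(4 + 3*(-2))) = 2*(1 - (-2)/(4 - 6)) = 2*(1 - (-2)/(-2)) = 2*(1 - (-2)*(-1)/2) = 2*(1 - 1*1) = 2*(1 - 1) = 2*0 = 0)
D*(147 + L) = 90*(147 + 0) = 90*147 = 13230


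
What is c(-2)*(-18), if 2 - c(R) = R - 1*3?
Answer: -126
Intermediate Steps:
c(R) = 5 - R (c(R) = 2 - (R - 1*3) = 2 - (R - 3) = 2 - (-3 + R) = 2 + (3 - R) = 5 - R)
c(-2)*(-18) = (5 - 1*(-2))*(-18) = (5 + 2)*(-18) = 7*(-18) = -126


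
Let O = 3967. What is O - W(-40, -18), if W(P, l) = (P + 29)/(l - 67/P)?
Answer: 2590011/653 ≈ 3966.3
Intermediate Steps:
W(P, l) = (29 + P)/(l - 67/P)
O - W(-40, -18) = 3967 - (-40)*(29 - 40)/(-67 - 40*(-18)) = 3967 - (-40)*(-11)/(-67 + 720) = 3967 - (-40)*(-11)/653 = 3967 - 1*440/653 = 3967 - 440/653 = 2590011/653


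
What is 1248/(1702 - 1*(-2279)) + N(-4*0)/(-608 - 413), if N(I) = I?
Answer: 416/1327 ≈ 0.31349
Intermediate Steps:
1248/(1702 - 1*(-2279)) + N(-4*0)/(-608 - 413) = 1248/(1702 - 1*(-2279)) + (-4*0)/(-608 - 413) = 1248/(1702 + 2279) + 0/(-1021) = 1248/3981 + 0*(-1/1021) = 1248*(1/3981) + 0 = 416/1327 + 0 = 416/1327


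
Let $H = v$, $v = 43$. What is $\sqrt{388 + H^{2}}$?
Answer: $\sqrt{2237} \approx 47.297$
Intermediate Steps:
$H = 43$
$\sqrt{388 + H^{2}} = \sqrt{388 + 43^{2}} = \sqrt{388 + 1849} = \sqrt{2237}$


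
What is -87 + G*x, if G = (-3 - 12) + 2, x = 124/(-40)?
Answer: -467/10 ≈ -46.700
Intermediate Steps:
x = -31/10 (x = 124*(-1/40) = -31/10 ≈ -3.1000)
G = -13 (G = -15 + 2 = -13)
-87 + G*x = -87 - 13*(-31/10) = -87 + 403/10 = -467/10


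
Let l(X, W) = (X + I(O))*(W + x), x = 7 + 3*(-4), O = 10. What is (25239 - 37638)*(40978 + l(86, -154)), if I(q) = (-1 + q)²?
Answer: -178855575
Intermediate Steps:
x = -5 (x = 7 - 12 = -5)
l(X, W) = (-5 + W)*(81 + X) (l(X, W) = (X + (-1 + 10)²)*(W - 5) = (X + 9²)*(-5 + W) = (X + 81)*(-5 + W) = (81 + X)*(-5 + W) = (-5 + W)*(81 + X))
(25239 - 37638)*(40978 + l(86, -154)) = (25239 - 37638)*(40978 + (-405 - 5*86 + 81*(-154) - 154*86)) = -12399*(40978 + (-405 - 430 - 12474 - 13244)) = -12399*(40978 - 26553) = -12399*14425 = -178855575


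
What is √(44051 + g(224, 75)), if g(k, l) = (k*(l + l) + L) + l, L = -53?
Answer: √77673 ≈ 278.70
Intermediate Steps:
g(k, l) = -53 + l + 2*k*l (g(k, l) = (k*(l + l) - 53) + l = (k*(2*l) - 53) + l = (2*k*l - 53) + l = (-53 + 2*k*l) + l = -53 + l + 2*k*l)
√(44051 + g(224, 75)) = √(44051 + (-53 + 75 + 2*224*75)) = √(44051 + (-53 + 75 + 33600)) = √(44051 + 33622) = √77673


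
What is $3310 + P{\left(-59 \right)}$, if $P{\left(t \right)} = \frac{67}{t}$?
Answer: $\frac{195223}{59} \approx 3308.9$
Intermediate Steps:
$3310 + P{\left(-59 \right)} = 3310 + \frac{67}{-59} = 3310 + 67 \left(- \frac{1}{59}\right) = 3310 - \frac{67}{59} = \frac{195223}{59}$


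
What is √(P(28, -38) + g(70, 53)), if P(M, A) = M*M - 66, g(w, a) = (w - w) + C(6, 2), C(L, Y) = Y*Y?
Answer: 19*√2 ≈ 26.870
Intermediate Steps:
C(L, Y) = Y²
g(w, a) = 4 (g(w, a) = (w - w) + 2² = 0 + 4 = 4)
P(M, A) = -66 + M² (P(M, A) = M² - 66 = -66 + M²)
√(P(28, -38) + g(70, 53)) = √((-66 + 28²) + 4) = √((-66 + 784) + 4) = √(718 + 4) = √722 = 19*√2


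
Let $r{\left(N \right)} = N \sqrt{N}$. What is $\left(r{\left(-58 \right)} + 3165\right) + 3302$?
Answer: $6467 - 58 i \sqrt{58} \approx 6467.0 - 441.71 i$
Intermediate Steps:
$r{\left(N \right)} = N^{\frac{3}{2}}$
$\left(r{\left(-58 \right)} + 3165\right) + 3302 = \left(\left(-58\right)^{\frac{3}{2}} + 3165\right) + 3302 = \left(- 58 i \sqrt{58} + 3165\right) + 3302 = \left(3165 - 58 i \sqrt{58}\right) + 3302 = 6467 - 58 i \sqrt{58}$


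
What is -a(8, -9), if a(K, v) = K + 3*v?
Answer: 19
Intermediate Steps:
-a(8, -9) = -(8 + 3*(-9)) = -(8 - 27) = -1*(-19) = 19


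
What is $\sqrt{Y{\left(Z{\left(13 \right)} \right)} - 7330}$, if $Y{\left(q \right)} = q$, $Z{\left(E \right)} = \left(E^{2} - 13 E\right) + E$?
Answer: $3 i \sqrt{813} \approx 85.539 i$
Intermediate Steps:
$Z{\left(E \right)} = E^{2} - 12 E$
$\sqrt{Y{\left(Z{\left(13 \right)} \right)} - 7330} = \sqrt{13 \left(-12 + 13\right) - 7330} = \sqrt{13 \cdot 1 - 7330} = \sqrt{13 - 7330} = \sqrt{-7317} = 3 i \sqrt{813}$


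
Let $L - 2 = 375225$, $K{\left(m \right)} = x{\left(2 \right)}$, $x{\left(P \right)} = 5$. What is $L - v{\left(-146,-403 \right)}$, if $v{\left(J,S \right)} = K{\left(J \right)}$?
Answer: $375222$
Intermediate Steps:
$K{\left(m \right)} = 5$
$v{\left(J,S \right)} = 5$
$L = 375227$ ($L = 2 + 375225 = 375227$)
$L - v{\left(-146,-403 \right)} = 375227 - 5 = 375222$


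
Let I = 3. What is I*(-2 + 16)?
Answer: 42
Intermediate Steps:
I*(-2 + 16) = 3*(-2 + 16) = 3*14 = 42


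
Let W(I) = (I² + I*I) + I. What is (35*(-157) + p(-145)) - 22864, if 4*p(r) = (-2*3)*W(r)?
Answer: -182433/2 ≈ -91217.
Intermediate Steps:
W(I) = I + 2*I² (W(I) = (I² + I²) + I = 2*I² + I = I + 2*I²)
p(r) = -3*r*(1 + 2*r)/2 (p(r) = ((-2*3)*(r*(1 + 2*r)))/4 = (-6*r*(1 + 2*r))/4 = -3*r*(1 + 2*r)/2)
(35*(-157) + p(-145)) - 22864 = (35*(-157) - 3/2*(-145)*(1 + 2*(-145))) - 22864 = (-5495 - 3/2*(-145)*(1 - 290)) - 22864 = (-5495 - 3/2*(-145)*(-289)) - 22864 = (-5495 - 125715/2) - 22864 = -136705/2 - 22864 = -182433/2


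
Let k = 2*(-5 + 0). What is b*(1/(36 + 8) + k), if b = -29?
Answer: 12731/44 ≈ 289.34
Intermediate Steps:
k = -10 (k = 2*(-5) = -10)
b*(1/(36 + 8) + k) = -29*(1/(36 + 8) - 10) = -29*(1/44 - 10) = -29*(-439/44) = 12731/44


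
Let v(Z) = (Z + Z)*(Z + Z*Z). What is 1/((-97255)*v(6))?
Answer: -1/49016520 ≈ -2.0401e-8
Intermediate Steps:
v(Z) = 2*Z*(Z + Z²) (v(Z) = (2*Z)*(Z + Z²) = 2*Z*(Z + Z²))
1/((-97255)*v(6)) = 1/((-97255)*((2*6²*(1 + 6)))) = -1/(97255*(2*36*7)) = -1/97255/504 = -1/97255*1/504 = -1/49016520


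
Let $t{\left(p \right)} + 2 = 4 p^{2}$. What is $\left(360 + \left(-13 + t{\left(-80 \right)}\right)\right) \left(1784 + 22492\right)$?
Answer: $629840820$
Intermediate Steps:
$t{\left(p \right)} = -2 + 4 p^{2}$
$\left(360 + \left(-13 + t{\left(-80 \right)}\right)\right) \left(1784 + 22492\right) = \left(360 - \left(15 - 25600\right)\right) \left(1784 + 22492\right) = \left(360 + \left(-13 + \left(-2 + 4 \cdot 6400\right)\right)\right) 24276 = \left(360 + \left(-13 + \left(-2 + 25600\right)\right)\right) 24276 = \left(360 + \left(-13 + 25598\right)\right) 24276 = \left(360 + 25585\right) 24276 = 25945 \cdot 24276 = 629840820$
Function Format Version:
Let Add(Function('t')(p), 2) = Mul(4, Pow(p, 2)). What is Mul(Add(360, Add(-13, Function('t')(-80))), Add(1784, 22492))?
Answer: 629840820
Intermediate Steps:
Function('t')(p) = Add(-2, Mul(4, Pow(p, 2)))
Mul(Add(360, Add(-13, Function('t')(-80))), Add(1784, 22492)) = Mul(Add(360, Add(-13, Add(-2, Mul(4, Pow(-80, 2))))), Add(1784, 22492)) = Mul(Add(360, Add(-13, Add(-2, Mul(4, 6400)))), 24276) = Mul(Add(360, Add(-13, Add(-2, 25600))), 24276) = Mul(Add(360, Add(-13, 25598)), 24276) = Mul(Add(360, 25585), 24276) = Mul(25945, 24276) = 629840820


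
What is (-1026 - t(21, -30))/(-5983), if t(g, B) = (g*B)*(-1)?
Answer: 1656/5983 ≈ 0.27678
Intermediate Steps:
t(g, B) = -B*g (t(g, B) = (B*g)*(-1) = -B*g)
(-1026 - t(21, -30))/(-5983) = (-1026 - (-1)*(-30)*21)/(-5983) = (-1026 - 1*630)*(-1/5983) = (-1026 - 630)*(-1/5983) = -1656*(-1/5983) = 1656/5983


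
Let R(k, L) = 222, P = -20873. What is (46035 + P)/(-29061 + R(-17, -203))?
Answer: -25162/28839 ≈ -0.87250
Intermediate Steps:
(46035 + P)/(-29061 + R(-17, -203)) = (46035 - 20873)/(-29061 + 222) = 25162/(-28839) = 25162*(-1/28839) = -25162/28839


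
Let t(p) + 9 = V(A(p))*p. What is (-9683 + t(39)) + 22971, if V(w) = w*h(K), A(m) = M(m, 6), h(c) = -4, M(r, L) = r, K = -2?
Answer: 7195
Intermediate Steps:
A(m) = m
V(w) = -4*w (V(w) = w*(-4) = -4*w)
t(p) = -9 - 4*p² (t(p) = -9 + (-4*p)*p = -9 - 4*p²)
(-9683 + t(39)) + 22971 = (-9683 + (-9 - 4*39²)) + 22971 = (-9683 + (-9 - 4*1521)) + 22971 = (-9683 + (-9 - 6084)) + 22971 = (-9683 - 6093) + 22971 = -15776 + 22971 = 7195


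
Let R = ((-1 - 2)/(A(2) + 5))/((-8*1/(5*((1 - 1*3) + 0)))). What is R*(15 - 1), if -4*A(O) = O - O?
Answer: -21/2 ≈ -10.500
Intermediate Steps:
A(O) = 0 (A(O) = -(O - O)/4 = -¼*0 = 0)
R = -¾ (R = ((-1 - 2)/(0 + 5))/((-8*1/(5*((1 - 1*3) + 0)))) = (-3/5)/((-8*1/(5*((1 - 3) + 0)))) = (-3*⅕)/((-8*1/(5*(-2 + 0)))) = -3/(5*((-8/(5*(-2))))) = -3/(5*((-8/(-10)))) = -3/(5*((-8*(-⅒)))) = -3/(5*⅘) = -⅗*5/4 = -¾ ≈ -0.75000)
R*(15 - 1) = -3*(15 - 1)/4 = -¾*14 = -21/2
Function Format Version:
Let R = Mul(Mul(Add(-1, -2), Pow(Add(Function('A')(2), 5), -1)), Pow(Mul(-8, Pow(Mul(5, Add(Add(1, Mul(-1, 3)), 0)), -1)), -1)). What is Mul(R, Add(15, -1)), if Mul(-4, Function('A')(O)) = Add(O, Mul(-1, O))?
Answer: Rational(-21, 2) ≈ -10.500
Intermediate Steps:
Function('A')(O) = 0 (Function('A')(O) = Mul(Rational(-1, 4), Add(O, Mul(-1, O))) = Mul(Rational(-1, 4), 0) = 0)
R = Rational(-3, 4) (R = Mul(Mul(Add(-1, -2), Pow(Add(0, 5), -1)), Pow(Mul(-8, Pow(Mul(5, Add(Add(1, Mul(-1, 3)), 0)), -1)), -1)) = Mul(Mul(-3, Pow(5, -1)), Pow(Mul(-8, Pow(Mul(5, Add(Add(1, -3), 0)), -1)), -1)) = Mul(Mul(-3, Rational(1, 5)), Pow(Mul(-8, Pow(Mul(5, Add(-2, 0)), -1)), -1)) = Mul(Rational(-3, 5), Pow(Mul(-8, Pow(Mul(5, -2), -1)), -1)) = Mul(Rational(-3, 5), Pow(Mul(-8, Pow(-10, -1)), -1)) = Mul(Rational(-3, 5), Pow(Mul(-8, Rational(-1, 10)), -1)) = Mul(Rational(-3, 5), Pow(Rational(4, 5), -1)) = Mul(Rational(-3, 5), Rational(5, 4)) = Rational(-3, 4) ≈ -0.75000)
Mul(R, Add(15, -1)) = Mul(Rational(-3, 4), Add(15, -1)) = Mul(Rational(-3, 4), 14) = Rational(-21, 2)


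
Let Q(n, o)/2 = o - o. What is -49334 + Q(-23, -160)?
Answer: -49334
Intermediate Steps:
Q(n, o) = 0 (Q(n, o) = 2*(o - o) = 2*0 = 0)
-49334 + Q(-23, -160) = -49334 + 0 = -49334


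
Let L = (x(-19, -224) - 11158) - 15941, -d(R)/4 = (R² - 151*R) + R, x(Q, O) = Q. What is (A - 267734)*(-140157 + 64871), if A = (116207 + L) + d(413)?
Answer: 46159427606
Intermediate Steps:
d(R) = -4*R² + 600*R (d(R) = -4*((R² - 151*R) + R) = -4*(R² - 150*R) = -4*R² + 600*R)
L = -27118 (L = (-19 - 11158) - 15941 = -11177 - 15941 = -27118)
A = -345387 (A = (116207 - 27118) + 4*413*(150 - 1*413) = 89089 + 4*413*(150 - 413) = 89089 + 4*413*(-263) = 89089 - 434476 = -345387)
(A - 267734)*(-140157 + 64871) = (-345387 - 267734)*(-140157 + 64871) = -613121*(-75286) = 46159427606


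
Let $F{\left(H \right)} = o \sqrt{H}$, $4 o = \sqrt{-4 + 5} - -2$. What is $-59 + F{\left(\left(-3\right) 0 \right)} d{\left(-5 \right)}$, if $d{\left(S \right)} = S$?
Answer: $-59$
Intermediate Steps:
$o = \frac{3}{4}$ ($o = \frac{\sqrt{-4 + 5} - -2}{4} = \frac{\sqrt{1} + 2}{4} = \frac{1 + 2}{4} = \frac{1}{4} \cdot 3 = \frac{3}{4} \approx 0.75$)
$F{\left(H \right)} = \frac{3 \sqrt{H}}{4}$
$-59 + F{\left(\left(-3\right) 0 \right)} d{\left(-5 \right)} = -59 + \frac{3 \sqrt{\left(-3\right) 0}}{4} \left(-5\right) = -59 + \frac{3 \sqrt{0}}{4} \left(-5\right) = -59 + \frac{3}{4} \cdot 0 \left(-5\right) = -59 + 0 \left(-5\right) = -59 + 0 = -59$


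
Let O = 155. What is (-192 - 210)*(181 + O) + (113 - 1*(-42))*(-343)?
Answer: -188237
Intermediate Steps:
(-192 - 210)*(181 + O) + (113 - 1*(-42))*(-343) = (-192 - 210)*(181 + 155) + (113 - 1*(-42))*(-343) = -402*336 + (113 + 42)*(-343) = -135072 + 155*(-343) = -135072 - 53165 = -188237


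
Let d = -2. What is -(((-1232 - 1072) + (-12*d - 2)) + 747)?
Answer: 1535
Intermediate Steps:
-(((-1232 - 1072) + (-12*d - 2)) + 747) = -(((-1232 - 1072) + (-12*(-2) - 2)) + 747) = -((-2304 + (24 - 2)) + 747) = -((-2304 + 22) + 747) = -(-2282 + 747) = -1*(-1535) = 1535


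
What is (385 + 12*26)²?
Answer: 485809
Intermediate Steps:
(385 + 12*26)² = (385 + 312)² = 697² = 485809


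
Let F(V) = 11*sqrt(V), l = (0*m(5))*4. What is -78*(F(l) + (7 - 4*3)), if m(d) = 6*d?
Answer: 390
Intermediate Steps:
l = 0 (l = (0*(6*5))*4 = (0*30)*4 = 0*4 = 0)
-78*(F(l) + (7 - 4*3)) = -78*(11*sqrt(0) + (7 - 4*3)) = -78*(11*0 + (7 - 12)) = -78*(0 - 5) = -78*(-5) = 390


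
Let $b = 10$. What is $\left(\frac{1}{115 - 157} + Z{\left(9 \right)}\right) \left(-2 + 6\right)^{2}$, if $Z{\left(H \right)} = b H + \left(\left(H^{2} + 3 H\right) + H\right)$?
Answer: $\frac{69544}{21} \approx 3311.6$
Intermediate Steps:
$Z{\left(H \right)} = H^{2} + 14 H$ ($Z{\left(H \right)} = 10 H + \left(\left(H^{2} + 3 H\right) + H\right) = 10 H + \left(H^{2} + 4 H\right) = H^{2} + 14 H$)
$\left(\frac{1}{115 - 157} + Z{\left(9 \right)}\right) \left(-2 + 6\right)^{2} = \left(\frac{1}{115 - 157} + 9 \left(14 + 9\right)\right) \left(-2 + 6\right)^{2} = \left(\frac{1}{-42} + 9 \cdot 23\right) 4^{2} = \left(- \frac{1}{42} + 207\right) 16 = \frac{8693}{42} \cdot 16 = \frac{69544}{21}$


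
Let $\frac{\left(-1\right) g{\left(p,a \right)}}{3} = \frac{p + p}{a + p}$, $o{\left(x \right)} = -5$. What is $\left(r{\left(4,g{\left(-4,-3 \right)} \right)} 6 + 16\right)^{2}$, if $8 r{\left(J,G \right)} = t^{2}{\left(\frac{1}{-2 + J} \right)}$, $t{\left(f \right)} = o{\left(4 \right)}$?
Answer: $\frac{19321}{16} \approx 1207.6$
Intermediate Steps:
$g{\left(p,a \right)} = - \frac{6 p}{a + p}$ ($g{\left(p,a \right)} = - 3 \frac{p + p}{a + p} = - 3 \frac{2 p}{a + p} = - \frac{6 p}{a + p}$)
$t{\left(f \right)} = -5$
$r{\left(J,G \right)} = \frac{25}{8}$ ($r{\left(J,G \right)} = \frac{\left(-5\right)^{2}}{8} = \frac{1}{8} \cdot 25 = \frac{25}{8}$)
$\left(r{\left(4,g{\left(-4,-3 \right)} \right)} 6 + 16\right)^{2} = \left(\frac{25}{8} \cdot 6 + 16\right)^{2} = \left(\frac{75}{4} + 16\right)^{2} = \left(\frac{139}{4}\right)^{2} = \frac{19321}{16}$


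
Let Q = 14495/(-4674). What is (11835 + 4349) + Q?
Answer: 75629521/4674 ≈ 16181.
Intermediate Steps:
Q = -14495/4674 (Q = 14495*(-1/4674) = -14495/4674 ≈ -3.1012)
(11835 + 4349) + Q = (11835 + 4349) - 14495/4674 = 16184 - 14495/4674 = 75629521/4674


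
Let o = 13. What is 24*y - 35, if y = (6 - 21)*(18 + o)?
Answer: -11195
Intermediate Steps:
y = -465 (y = (6 - 21)*(18 + 13) = -15*31 = -465)
24*y - 35 = 24*(-465) - 35 = -11160 - 35 = -11195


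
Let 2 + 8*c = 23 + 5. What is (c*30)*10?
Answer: 975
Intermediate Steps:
c = 13/4 (c = -¼ + (23 + 5)/8 = -¼ + (⅛)*28 = -¼ + 7/2 = 13/4 ≈ 3.2500)
(c*30)*10 = ((13/4)*30)*10 = (195/2)*10 = 975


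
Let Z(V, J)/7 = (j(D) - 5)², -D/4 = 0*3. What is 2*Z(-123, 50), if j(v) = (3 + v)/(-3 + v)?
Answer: 504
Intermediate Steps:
D = 0 (D = -0*3 = -4*0 = 0)
j(v) = (3 + v)/(-3 + v)
Z(V, J) = 252 (Z(V, J) = 7*((3 + 0)/(-3 + 0) - 5)² = 7*(3/(-3) - 5)² = 7*(-⅓*3 - 5)² = 7*(-1 - 5)² = 7*(-6)² = 7*36 = 252)
2*Z(-123, 50) = 2*252 = 504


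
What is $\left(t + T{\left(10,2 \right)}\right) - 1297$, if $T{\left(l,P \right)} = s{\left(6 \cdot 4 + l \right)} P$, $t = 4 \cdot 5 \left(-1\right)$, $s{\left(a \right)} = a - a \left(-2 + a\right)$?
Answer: $-3425$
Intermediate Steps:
$s{\left(a \right)} = a - a \left(-2 + a\right)$
$t = -20$ ($t = 20 \left(-1\right) = -20$)
$T{\left(l,P \right)} = P \left(-21 - l\right) \left(24 + l\right)$ ($T{\left(l,P \right)} = \left(6 \cdot 4 + l\right) \left(3 - \left(6 \cdot 4 + l\right)\right) P = \left(24 + l\right) \left(3 - \left(24 + l\right)\right) P = \left(24 + l\right) \left(-21 - l\right) P = \left(-21 - l\right) \left(24 + l\right) P = P \left(-21 - l\right) \left(24 + l\right)$)
$\left(t + T{\left(10,2 \right)}\right) - 1297 = \left(-20 - 2 \left(21 + 10\right) \left(24 + 10\right)\right) - 1297 = \left(-20 - 2 \cdot 31 \cdot 34\right) - 1297 = \left(-20 - 2108\right) - 1297 = -2128 - 1297 = -3425$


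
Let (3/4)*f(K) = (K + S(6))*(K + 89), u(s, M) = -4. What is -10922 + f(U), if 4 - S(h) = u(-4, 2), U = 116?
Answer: 68914/3 ≈ 22971.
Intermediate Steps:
S(h) = 8 (S(h) = 4 - 1*(-4) = 4 + 4 = 8)
f(K) = 4*(8 + K)*(89 + K)/3 (f(K) = 4*((K + 8)*(K + 89))/3 = 4*((8 + K)*(89 + K))/3 = 4*(8 + K)*(89 + K)/3)
-10922 + f(U) = -10922 + (2848/3 + (4/3)*116² + (388/3)*116) = -10922 + (2848/3 + (4/3)*13456 + 45008/3) = -10922 + (2848/3 + 53824/3 + 45008/3) = -10922 + 101680/3 = 68914/3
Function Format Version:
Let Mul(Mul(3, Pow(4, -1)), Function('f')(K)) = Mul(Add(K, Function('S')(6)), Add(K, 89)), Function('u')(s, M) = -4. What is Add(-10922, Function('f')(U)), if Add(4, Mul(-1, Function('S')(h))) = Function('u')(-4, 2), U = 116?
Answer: Rational(68914, 3) ≈ 22971.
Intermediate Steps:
Function('S')(h) = 8 (Function('S')(h) = Add(4, Mul(-1, -4)) = Add(4, 4) = 8)
Function('f')(K) = Mul(Rational(4, 3), Add(8, K), Add(89, K)) (Function('f')(K) = Mul(Rational(4, 3), Mul(Add(K, 8), Add(K, 89))) = Mul(Rational(4, 3), Mul(Add(8, K), Add(89, K))) = Mul(Rational(4, 3), Add(8, K), Add(89, K)))
Add(-10922, Function('f')(U)) = Add(-10922, Add(Rational(2848, 3), Mul(Rational(4, 3), Pow(116, 2)), Mul(Rational(388, 3), 116))) = Add(-10922, Add(Rational(2848, 3), Mul(Rational(4, 3), 13456), Rational(45008, 3))) = Add(-10922, Add(Rational(2848, 3), Rational(53824, 3), Rational(45008, 3))) = Add(-10922, Rational(101680, 3)) = Rational(68914, 3)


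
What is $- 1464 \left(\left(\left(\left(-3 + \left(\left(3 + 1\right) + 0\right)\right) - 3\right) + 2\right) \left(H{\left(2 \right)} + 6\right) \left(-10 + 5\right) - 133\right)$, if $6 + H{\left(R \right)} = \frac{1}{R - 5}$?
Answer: $194712$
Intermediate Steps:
$H{\left(R \right)} = -6 + \frac{1}{-5 + R}$ ($H{\left(R \right)} = -6 + \frac{1}{R - 5} = -6 + \frac{1}{-5 + R}$)
$- 1464 \left(\left(\left(\left(-3 + \left(\left(3 + 1\right) + 0\right)\right) - 3\right) + 2\right) \left(H{\left(2 \right)} + 6\right) \left(-10 + 5\right) - 133\right) = - 1464 \left(\left(\left(\left(-3 + \left(\left(3 + 1\right) + 0\right)\right) - 3\right) + 2\right) \left(\frac{31 - 12}{-5 + 2} + 6\right) \left(-10 + 5\right) - 133\right) = - 1464 \left(\left(\left(\left(-3 + \left(4 + 0\right)\right) - 3\right) + 2\right) \left(\frac{31 - 12}{-3} + 6\right) \left(-5\right) - 133\right) = - 1464 \left(\left(\left(\left(-3 + 4\right) - 3\right) + 2\right) \left(\left(- \frac{1}{3}\right) 19 + 6\right) \left(-5\right) - 133\right) = - 1464 \left(\left(\left(1 - 3\right) + 2\right) \left(- \frac{19}{3} + 6\right) \left(-5\right) - 133\right) = - 1464 \left(\left(-2 + 2\right) \left(\left(- \frac{1}{3}\right) \left(-5\right)\right) - 133\right) = - 1464 \left(0 \cdot \frac{5}{3} - 133\right) = - 1464 \left(0 - 133\right) = \left(-1464\right) \left(-133\right) = 194712$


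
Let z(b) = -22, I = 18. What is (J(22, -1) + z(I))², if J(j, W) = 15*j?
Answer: 94864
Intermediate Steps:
(J(22, -1) + z(I))² = (15*22 - 22)² = (330 - 22)² = 308² = 94864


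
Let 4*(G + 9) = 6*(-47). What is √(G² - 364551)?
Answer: I*√1432923/2 ≈ 598.52*I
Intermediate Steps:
G = -159/2 (G = -9 + (6*(-47))/4 = -9 + (¼)*(-282) = -9 - 141/2 = -159/2 ≈ -79.500)
√(G² - 364551) = √((-159/2)² - 364551) = √(25281/4 - 364551) = √(-1432923/4) = I*√1432923/2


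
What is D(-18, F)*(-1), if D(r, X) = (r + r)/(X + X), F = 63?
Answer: 2/7 ≈ 0.28571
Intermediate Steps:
D(r, X) = r/X (D(r, X) = (2*r)/((2*X)) = (2*r)*(1/(2*X)) = r/X)
D(-18, F)*(-1) = -18/63*(-1) = -18*1/63*(-1) = -2/7*(-1) = 2/7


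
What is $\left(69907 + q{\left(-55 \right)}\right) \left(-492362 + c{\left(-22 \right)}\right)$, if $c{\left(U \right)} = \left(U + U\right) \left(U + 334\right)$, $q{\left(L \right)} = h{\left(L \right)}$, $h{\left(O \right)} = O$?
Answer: $-35351398680$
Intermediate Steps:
$q{\left(L \right)} = L$
$c{\left(U \right)} = 2 U \left(334 + U\right)$
$\left(69907 + q{\left(-55 \right)}\right) \left(-492362 + c{\left(-22 \right)}\right) = \left(69907 - 55\right) \left(-492362 + 2 \left(-22\right) \left(334 - 22\right)\right) = 69852 \left(-492362 + 2 \left(-22\right) 312\right) = 69852 \left(-492362 - 13728\right) = 69852 \left(-506090\right) = -35351398680$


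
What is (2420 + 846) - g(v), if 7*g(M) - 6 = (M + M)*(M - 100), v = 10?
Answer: 24656/7 ≈ 3522.3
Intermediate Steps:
g(M) = 6/7 + 2*M*(-100 + M)/7 (g(M) = 6/7 + ((M + M)*(M - 100))/7 = 6/7 + ((2*M)*(-100 + M))/7 = 6/7 + (2*M*(-100 + M))/7 = 6/7 + 2*M*(-100 + M)/7)
(2420 + 846) - g(v) = (2420 + 846) - (6/7 - 200/7*10 + (2/7)*10**2) = 3266 - (6/7 - 2000/7 + (2/7)*100) = 3266 - (6/7 - 2000/7 + 200/7) = 3266 - 1*(-1794/7) = 3266 + 1794/7 = 24656/7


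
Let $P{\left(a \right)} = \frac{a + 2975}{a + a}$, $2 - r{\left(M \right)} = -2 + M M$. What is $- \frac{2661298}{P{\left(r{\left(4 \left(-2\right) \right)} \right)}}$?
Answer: $\frac{63871152}{583} \approx 1.0956 \cdot 10^{5}$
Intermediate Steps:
$r{\left(M \right)} = 4 - M^{2}$ ($r{\left(M \right)} = 2 - \left(-2 + M M\right) = 2 - \left(-2 + M^{2}\right) = 4 - M^{2}$)
$P{\left(a \right)} = \frac{2975 + a}{2 a}$
$- \frac{2661298}{P{\left(r{\left(4 \left(-2\right) \right)} \right)}} = - \frac{2661298}{\frac{1}{2} \frac{1}{4 - \left(4 \left(-2\right)\right)^{2}} \left(2975 + \left(4 - \left(4 \left(-2\right)\right)^{2}\right)\right)} = - \frac{2661298}{\frac{1}{2} \frac{1}{4 - \left(-8\right)^{2}} \left(2975 + \left(4 - \left(-8\right)^{2}\right)\right)} = - \frac{2661298}{\frac{1}{2} \frac{1}{4 - 64} \left(2975 + \left(4 - 64\right)\right)} = - \frac{2661298}{\frac{1}{2} \frac{1}{-60} \left(2975 - 60\right)} = - \frac{2661298}{\frac{1}{2} \left(- \frac{1}{60}\right) 2915} = - \frac{2661298}{- \frac{583}{24}} = \left(-2661298\right) \left(- \frac{24}{583}\right) = \frac{63871152}{583}$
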